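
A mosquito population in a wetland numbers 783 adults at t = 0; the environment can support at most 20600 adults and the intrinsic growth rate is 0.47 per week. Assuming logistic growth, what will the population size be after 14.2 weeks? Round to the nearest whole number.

19962 adults

A = (K − N₀)/N₀ = (20600 − 783)/783 = 25.309.
N(t) = K/(1 + A·e^(−rt)) = 20600/(1 + 25.309×e^(−0.47×14.2)).
e^(−6.674) = 0.0012633; denominator = 1 + 25.309×0.0012633 = 1.032.
N = 20600/1.032 = 19961.7.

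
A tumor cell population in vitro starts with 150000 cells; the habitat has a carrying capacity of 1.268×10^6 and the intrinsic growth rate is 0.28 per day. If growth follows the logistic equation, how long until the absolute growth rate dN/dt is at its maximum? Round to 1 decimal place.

7.2 days

Logistic growth is fastest at N = K/2 = 634000.
A = (K − N₀)/N₀ = 7.4533. Set K/(1 + A·e^(−rt)) = K/2 → A·e^(−rt) = 1.
e^(−0.28t) = 1/7.4533 = 0.134168, so t = ln(7.4533)/0.28 = 2.0087/0.28 = 7.1738.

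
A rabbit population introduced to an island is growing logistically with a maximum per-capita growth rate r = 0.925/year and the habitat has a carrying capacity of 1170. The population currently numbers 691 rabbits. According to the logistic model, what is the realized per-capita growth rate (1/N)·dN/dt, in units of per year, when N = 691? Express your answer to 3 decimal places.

(1/N)·dN/dt = r(1 − N/K) = 0.925 × (1 − 691/1170).
= 0.925 × 0.4094 = 0.3787.

0.379 per year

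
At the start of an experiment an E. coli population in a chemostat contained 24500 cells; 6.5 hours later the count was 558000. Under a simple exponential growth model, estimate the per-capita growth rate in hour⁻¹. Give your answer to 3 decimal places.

From N(t) = N₀·e^(rt): e^(r·6.5) = 558000/24500 = 22.776.
r·6.5 = ln(22.776) = 3.1257, so r = 3.1257/6.5 = 0.48087.

0.481 per hour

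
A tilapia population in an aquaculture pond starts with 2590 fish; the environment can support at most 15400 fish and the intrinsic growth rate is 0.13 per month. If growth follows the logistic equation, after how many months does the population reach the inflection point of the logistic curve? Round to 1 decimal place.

12.3 months

Logistic growth is fastest at N = K/2 = 7700.
A = (K − N₀)/N₀ = 4.9459. Set K/(1 + A·e^(−rt)) = K/2 → A·e^(−rt) = 1.
e^(−0.13t) = 1/4.9459 = 0.202186, so t = ln(4.9459)/0.13 = 1.5986/0.13 = 12.297.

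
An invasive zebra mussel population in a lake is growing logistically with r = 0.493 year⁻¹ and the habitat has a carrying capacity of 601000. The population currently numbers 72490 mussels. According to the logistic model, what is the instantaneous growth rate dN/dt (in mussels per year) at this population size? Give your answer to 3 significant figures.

dN/dt = rN(1 − N/K) = 0.493 × 72490 × (1 − 72490/601000).
1 − 72490/601000 = 0.87938; dN/dt = 0.493 × 72490 × 0.87938 = 31427.

31400 mussels per year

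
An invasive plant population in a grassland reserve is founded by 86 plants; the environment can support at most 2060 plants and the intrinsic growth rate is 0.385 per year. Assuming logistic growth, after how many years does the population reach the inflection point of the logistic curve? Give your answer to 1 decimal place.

Logistic growth is fastest at N = K/2 = 1030.
A = (K − N₀)/N₀ = 22.953. Set K/(1 + A·e^(−rt)) = K/2 → A·e^(−rt) = 1.
e^(−0.385t) = 1/22.953 = 0.0435664, so t = ln(22.953)/0.385 = 3.1335/0.385 = 8.1389.

8.1 years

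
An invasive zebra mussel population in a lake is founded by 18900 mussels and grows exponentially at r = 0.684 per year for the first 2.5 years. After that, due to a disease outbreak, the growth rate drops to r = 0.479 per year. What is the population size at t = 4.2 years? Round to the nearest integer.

Phase 1: N(2.5) = 18900·e^(0.684×2.5) = 18900·e^1.71 = 104497.
Phase 2 runs for 4.2 − 2.5 = 1.7 years at r = 0.479.
N(4.2) = 104497·e^(0.479×1.7) = 104497·e^0.8143 = 235913.

235913 mussels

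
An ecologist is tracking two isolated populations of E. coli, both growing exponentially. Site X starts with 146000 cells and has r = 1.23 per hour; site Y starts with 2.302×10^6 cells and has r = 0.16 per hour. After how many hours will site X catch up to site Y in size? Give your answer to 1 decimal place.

Set 146000·e^(1.23t) = 2.302×10^6·e^(0.16t).
e^((1.23 − 0.16)t) = 2.302×10^6/146000 → e^(1.07·t) = 15.767.
1.07·t = ln(15.767) = 2.7579, so t = 2.7579/1.07 = 2.5775.

2.6 hours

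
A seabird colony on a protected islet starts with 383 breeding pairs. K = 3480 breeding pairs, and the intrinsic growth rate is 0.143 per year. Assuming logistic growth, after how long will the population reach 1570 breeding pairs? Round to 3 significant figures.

13.2 years

A = (K − N₀)/N₀ = (3480 − 383)/383 = 8.0862.
Solve 3480/(1 + 8.0862·e^(−0.143t)) = 1570: 1 + 8.0862·e^(−0.143t) = 2.2166, so e^(−0.143t) = 0.15045.
−0.143·t = ln(0.15045) = -1.8941, so t = 1.8941/0.143 = 13.246.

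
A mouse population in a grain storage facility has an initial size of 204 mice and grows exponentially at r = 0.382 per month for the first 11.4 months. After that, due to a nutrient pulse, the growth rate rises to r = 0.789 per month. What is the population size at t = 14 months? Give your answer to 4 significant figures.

123500 mice

Phase 1: N(11.4) = 204·e^(0.382×11.4) = 204·e^4.355 = 15881.7.
Phase 2 runs for 14 − 11.4 = 2.6 months at r = 0.789.
N(14) = 15881.7·e^(0.789×2.6) = 15881.7·e^2.051 = 123540.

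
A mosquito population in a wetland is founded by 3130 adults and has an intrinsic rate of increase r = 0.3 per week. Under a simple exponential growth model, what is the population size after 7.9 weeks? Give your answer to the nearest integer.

N(t) = N₀·e^(rt) = 3130 × e^(0.3×7.9) = 3130 × e^2.37.
e^2.37 ≈ 10.697, so N ≈ 3130 × 10.697 = 33482.8.

33483 adults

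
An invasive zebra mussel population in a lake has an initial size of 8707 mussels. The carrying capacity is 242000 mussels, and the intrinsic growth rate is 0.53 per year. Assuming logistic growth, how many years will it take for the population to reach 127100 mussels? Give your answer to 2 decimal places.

A = (K − N₀)/N₀ = (242000 − 8707)/8707 = 26.794.
Solve 242000/(1 + 26.794·e^(−0.53t)) = 127100: 1 + 26.794·e^(−0.53t) = 1.904, so e^(−0.53t) = 0.0337397.
−0.53·t = ln(0.0337397) = -3.3891, so t = 3.3891/0.53 = 6.3945.

6.39 years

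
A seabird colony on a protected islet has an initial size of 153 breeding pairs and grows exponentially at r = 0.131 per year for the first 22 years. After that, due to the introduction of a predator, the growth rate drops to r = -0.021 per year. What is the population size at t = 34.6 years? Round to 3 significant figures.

Phase 1: N(22) = 153·e^(0.131×22) = 153·e^2.882 = 2731.04.
Phase 2 runs for 34.6 − 22 = 12.6 years at r = -0.021.
N(34.6) = 2731.04·e^(-0.021×12.6) = 2731.04·e^-0.2646 = 2096.11.

2100 breeding pairs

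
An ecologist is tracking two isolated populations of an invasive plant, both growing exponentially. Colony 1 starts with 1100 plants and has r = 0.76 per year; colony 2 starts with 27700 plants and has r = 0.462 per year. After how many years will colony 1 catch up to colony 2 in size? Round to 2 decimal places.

10.83 years

Set 1100·e^(0.76t) = 27700·e^(0.462t).
e^((0.76 − 0.462)t) = 27700/1100 → e^(0.298·t) = 25.182.
0.298·t = ln(25.182) = 3.2261, so t = 3.2261/0.298 = 10.826.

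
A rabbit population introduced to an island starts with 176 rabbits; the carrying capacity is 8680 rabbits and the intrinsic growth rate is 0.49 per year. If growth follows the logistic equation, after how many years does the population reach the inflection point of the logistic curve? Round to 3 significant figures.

7.91 years

Logistic growth is fastest at N = K/2 = 4340.
A = (K − N₀)/N₀ = 48.318. Set K/(1 + A·e^(−rt)) = K/2 → A·e^(−rt) = 1.
e^(−0.49t) = 1/48.318 = 0.0206961, so t = ln(48.318)/0.49 = 3.8778/0.49 = 7.9139.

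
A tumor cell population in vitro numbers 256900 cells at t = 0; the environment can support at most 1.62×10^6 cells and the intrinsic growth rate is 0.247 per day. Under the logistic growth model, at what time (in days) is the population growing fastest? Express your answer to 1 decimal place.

6.8 days

Logistic growth is fastest at N = K/2 = 810000.
A = (K − N₀)/N₀ = 5.306. Set K/(1 + A·e^(−rt)) = K/2 → A·e^(−rt) = 1.
e^(−0.247t) = 1/5.306 = 0.188467, so t = ln(5.306)/0.247 = 1.6688/0.247 = 6.7564.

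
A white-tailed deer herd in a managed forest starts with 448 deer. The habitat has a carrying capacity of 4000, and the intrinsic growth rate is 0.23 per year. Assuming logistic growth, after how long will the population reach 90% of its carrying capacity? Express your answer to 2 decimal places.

18.56 years

A = (K − N₀)/N₀ = (4000 − 448)/448 = 7.9286.
Solve 4000/(1 + 7.9286·e^(−0.23t)) = 3600: 1 + 7.9286·e^(−0.23t) = 1.1111, so e^(−0.23t) = 0.014014.
−0.23·t = ln(0.014014) = -4.2677, so t = 4.2677/0.23 = 18.555.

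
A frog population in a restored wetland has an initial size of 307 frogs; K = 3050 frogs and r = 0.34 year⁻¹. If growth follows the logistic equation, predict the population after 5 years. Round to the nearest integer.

A = (K − N₀)/N₀ = (3050 − 307)/307 = 8.9349.
N(t) = K/(1 + A·e^(−rt)) = 3050/(1 + 8.9349×e^(−0.34×5)).
e^(−1.7) = 0.18268; denominator = 1 + 8.9349×0.18268 = 2.6323.
N = 3050/2.6323 = 1158.7.

1159 frogs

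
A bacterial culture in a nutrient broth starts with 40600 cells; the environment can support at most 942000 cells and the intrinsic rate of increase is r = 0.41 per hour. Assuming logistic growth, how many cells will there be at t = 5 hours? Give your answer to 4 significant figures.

A = (K − N₀)/N₀ = (942000 − 40600)/40600 = 22.202.
N(t) = K/(1 + A·e^(−rt)) = 942000/(1 + 22.202×e^(−0.41×5)).
e^(−2.05) = 0.12873; denominator = 1 + 22.202×0.12873 = 3.8582.
N = 942000/3.8582 = 244157.

244200 cells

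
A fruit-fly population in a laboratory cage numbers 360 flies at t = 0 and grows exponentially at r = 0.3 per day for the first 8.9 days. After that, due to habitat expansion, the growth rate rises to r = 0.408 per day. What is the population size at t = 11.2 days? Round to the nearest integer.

13287 flies

Phase 1: N(8.9) = 360·e^(0.3×8.9) = 360·e^2.67 = 5198.39.
Phase 2 runs for 11.2 − 8.9 = 2.3 days at r = 0.408.
N(11.2) = 5198.39·e^(0.408×2.3) = 5198.39·e^0.9384 = 13286.5.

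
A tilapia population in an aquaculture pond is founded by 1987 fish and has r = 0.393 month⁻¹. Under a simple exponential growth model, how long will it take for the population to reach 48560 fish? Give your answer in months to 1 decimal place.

Set N₀·e^(rt) = 48560: e^(0.393·t) = 48560/1987 = 24.439.
0.393·t = ln(24.439) = 3.1962, so t = 3.1962/0.393 = 8.1328.

8.1 months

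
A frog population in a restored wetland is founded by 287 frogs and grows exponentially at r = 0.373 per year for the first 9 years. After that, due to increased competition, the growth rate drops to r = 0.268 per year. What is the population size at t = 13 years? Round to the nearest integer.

Phase 1: N(9) = 287·e^(0.373×9) = 287·e^3.357 = 8237.75.
Phase 2 runs for 13 − 9 = 4 years at r = 0.268.
N(13) = 8237.75·e^(0.268×4) = 8237.75·e^1.072 = 24064.2.

24064 frogs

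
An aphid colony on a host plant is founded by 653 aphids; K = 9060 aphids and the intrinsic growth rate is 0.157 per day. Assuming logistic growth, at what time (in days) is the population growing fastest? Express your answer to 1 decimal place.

16.3 days

Logistic growth is fastest at N = K/2 = 4530.
A = (K − N₀)/N₀ = 12.874. Set K/(1 + A·e^(−rt)) = K/2 → A·e^(−rt) = 1.
e^(−0.157t) = 1/12.874 = 0.0776734, so t = ln(12.874)/0.157 = 2.5552/0.157 = 16.275.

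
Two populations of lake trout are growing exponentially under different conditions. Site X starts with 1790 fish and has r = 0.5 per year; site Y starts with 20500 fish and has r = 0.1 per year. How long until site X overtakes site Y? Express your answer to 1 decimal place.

6.1 years

Set 1790·e^(0.5t) = 20500·e^(0.1t).
e^((0.5 − 0.1)t) = 20500/1790 → e^(0.4·t) = 11.453.
0.4·t = ln(11.453) = 2.4382, so t = 2.4382/0.4 = 6.0955.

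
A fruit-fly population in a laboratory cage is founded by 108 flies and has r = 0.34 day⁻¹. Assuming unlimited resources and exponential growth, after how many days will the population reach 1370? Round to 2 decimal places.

Set N₀·e^(rt) = 1370: e^(0.34·t) = 1370/108 = 12.685.
0.34·t = ln(12.685) = 2.5404, so t = 2.5404/0.34 = 7.4719.

7.47 days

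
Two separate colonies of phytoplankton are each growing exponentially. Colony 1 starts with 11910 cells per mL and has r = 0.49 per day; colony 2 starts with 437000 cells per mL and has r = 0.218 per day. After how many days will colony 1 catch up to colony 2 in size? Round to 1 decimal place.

Set 11910·e^(0.49t) = 437000·e^(0.218t).
e^((0.49 − 0.218)t) = 437000/11910 → e^(0.272·t) = 36.692.
0.272·t = ln(36.692) = 3.6026, so t = 3.6026/0.272 = 13.245.

13.2 days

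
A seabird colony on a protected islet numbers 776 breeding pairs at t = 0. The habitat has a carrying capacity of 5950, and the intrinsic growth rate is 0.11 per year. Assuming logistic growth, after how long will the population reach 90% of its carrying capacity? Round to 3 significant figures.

A = (K − N₀)/N₀ = (5950 − 776)/776 = 6.6675.
Solve 5950/(1 + 6.6675·e^(−0.11t)) = 5355: 1 + 6.6675·e^(−0.11t) = 1.1111, so e^(−0.11t) = 0.0166645.
−0.11·t = ln(0.0166645) = -4.0945, so t = 4.0945/0.11 = 37.222.

37.2 years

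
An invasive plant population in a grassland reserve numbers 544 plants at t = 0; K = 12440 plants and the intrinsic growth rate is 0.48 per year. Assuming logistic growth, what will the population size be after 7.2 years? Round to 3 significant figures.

A = (K − N₀)/N₀ = (12440 − 544)/544 = 21.868.
N(t) = K/(1 + A·e^(−rt)) = 12440/(1 + 21.868×e^(−0.48×7.2)).
e^(−3.456) = 0.031556; denominator = 1 + 21.868×0.031556 = 1.69.
N = 12440/1.69 = 7360.73.

7360 plants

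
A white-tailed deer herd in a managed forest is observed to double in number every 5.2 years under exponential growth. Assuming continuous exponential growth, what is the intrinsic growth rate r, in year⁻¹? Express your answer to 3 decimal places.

r = ln(2)/t_d = 0.6931/5.2 = 0.1333.

0.133 per year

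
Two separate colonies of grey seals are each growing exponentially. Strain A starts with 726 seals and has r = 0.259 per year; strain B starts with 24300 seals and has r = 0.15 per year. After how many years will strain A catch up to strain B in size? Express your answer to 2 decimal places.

Set 726·e^(0.259t) = 24300·e^(0.15t).
e^((0.259 − 0.15)t) = 24300/726 → e^(0.109·t) = 33.471.
0.109·t = ln(33.471) = 3.5107, so t = 3.5107/0.109 = 32.208.

32.21 years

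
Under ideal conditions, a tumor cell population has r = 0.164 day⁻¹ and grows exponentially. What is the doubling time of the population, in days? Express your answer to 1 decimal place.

Doubling time t_d = ln(2)/r = 0.6931/0.164 = 4.2265.

4.2 days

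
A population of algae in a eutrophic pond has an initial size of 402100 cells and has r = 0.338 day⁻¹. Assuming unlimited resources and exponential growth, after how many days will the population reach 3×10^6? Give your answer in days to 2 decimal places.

5.95 days

Set N₀·e^(rt) = 3×10^6: e^(0.338·t) = 3×10^6/402100 = 7.4608.
0.338·t = ln(7.4608) = 2.0097, so t = 2.0097/0.338 = 5.9458.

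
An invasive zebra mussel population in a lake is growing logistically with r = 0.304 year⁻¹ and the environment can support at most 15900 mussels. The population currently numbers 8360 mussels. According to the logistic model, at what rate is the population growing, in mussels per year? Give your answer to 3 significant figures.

1210 mussels per year

dN/dt = rN(1 − N/K) = 0.304 × 8360 × (1 − 8360/15900).
1 − 8360/15900 = 0.47421; dN/dt = 0.304 × 8360 × 0.47421 = 1205.2.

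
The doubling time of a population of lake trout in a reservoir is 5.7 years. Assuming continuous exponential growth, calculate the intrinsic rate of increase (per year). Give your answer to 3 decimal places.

r = ln(2)/t_d = 0.6931/5.7 = 0.1216.

0.122 per year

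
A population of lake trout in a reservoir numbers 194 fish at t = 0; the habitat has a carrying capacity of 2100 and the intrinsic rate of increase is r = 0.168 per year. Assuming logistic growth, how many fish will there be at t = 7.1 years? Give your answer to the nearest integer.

A = (K − N₀)/N₀ = (2100 − 194)/194 = 9.8247.
N(t) = K/(1 + A·e^(−rt)) = 2100/(1 + 9.8247×e^(−0.168×7.1)).
e^(−1.193) = 0.30337; denominator = 1 + 9.8247×0.30337 = 3.9805.
N = 2100/3.9805 = 527.567.

528 fish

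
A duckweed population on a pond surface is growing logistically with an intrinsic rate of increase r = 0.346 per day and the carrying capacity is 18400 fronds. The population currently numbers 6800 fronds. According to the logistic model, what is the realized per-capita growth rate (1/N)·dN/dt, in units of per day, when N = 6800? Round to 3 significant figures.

0.218 per day

(1/N)·dN/dt = r(1 − N/K) = 0.346 × (1 − 6800/18400).
= 0.346 × 0.63043 = 0.21813.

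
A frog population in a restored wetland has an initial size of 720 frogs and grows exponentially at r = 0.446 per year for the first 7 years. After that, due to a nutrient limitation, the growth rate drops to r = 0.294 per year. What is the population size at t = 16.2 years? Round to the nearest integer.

Phase 1: N(7) = 720·e^(0.446×7) = 720·e^3.122 = 16338.
Phase 2 runs for 16.2 − 7 = 9.2 years at r = 0.294.
N(16.2) = 16338·e^(0.294×9.2) = 16338·e^2.705 = 244275.

244275 frogs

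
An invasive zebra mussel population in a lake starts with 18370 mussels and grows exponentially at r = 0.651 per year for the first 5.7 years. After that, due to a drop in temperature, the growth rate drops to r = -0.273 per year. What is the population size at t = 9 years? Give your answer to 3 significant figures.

Phase 1: N(5.7) = 18370·e^(0.651×5.7) = 18370·e^3.711 = 751010.
Phase 2 runs for 9 − 5.7 = 3.3 years at r = -0.273.
N(9) = 751010·e^(-0.273×3.3) = 751010·e^-0.9009 = 305063.

305000 mussels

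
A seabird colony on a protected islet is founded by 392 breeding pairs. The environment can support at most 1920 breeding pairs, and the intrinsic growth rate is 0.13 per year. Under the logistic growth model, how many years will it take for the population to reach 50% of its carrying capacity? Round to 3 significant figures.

A = (K − N₀)/N₀ = (1920 − 392)/392 = 3.898.
Solve 1920/(1 + 3.898·e^(−0.13t)) = 960: 1 + 3.898·e^(−0.13t) = 2, so e^(−0.13t) = 0.256545.
−0.13·t = ln(0.256545) = -1.3605, so t = 1.3605/0.13 = 10.465.

10.5 years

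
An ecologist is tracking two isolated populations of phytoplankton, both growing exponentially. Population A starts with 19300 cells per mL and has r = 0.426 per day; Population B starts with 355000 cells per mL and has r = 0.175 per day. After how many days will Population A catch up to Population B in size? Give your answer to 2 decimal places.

Set 19300·e^(0.426t) = 355000·e^(0.175t).
e^((0.426 − 0.175)t) = 355000/19300 → e^(0.251·t) = 18.394.
0.251·t = ln(18.394) = 2.912, so t = 2.912/0.251 = 11.602.

11.60 days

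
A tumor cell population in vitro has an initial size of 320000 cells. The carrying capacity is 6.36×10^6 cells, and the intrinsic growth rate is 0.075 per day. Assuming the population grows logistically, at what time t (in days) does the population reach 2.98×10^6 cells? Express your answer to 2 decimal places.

37.49 days

A = (K − N₀)/N₀ = (6.36×10^6 − 320000)/320000 = 18.875.
Solve 6.36×10^6/(1 + 18.875·e^(−0.075t)) = 2.98×10^6: 1 + 18.875·e^(−0.075t) = 2.1342, so e^(−0.075t) = 0.0600916.
−0.075·t = ln(0.0600916) = -2.8119, so t = 2.8119/0.075 = 37.492.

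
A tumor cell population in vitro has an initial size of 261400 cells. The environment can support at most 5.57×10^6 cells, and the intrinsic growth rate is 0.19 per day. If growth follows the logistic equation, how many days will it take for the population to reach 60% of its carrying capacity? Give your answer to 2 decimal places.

17.98 days

A = (K − N₀)/N₀ = (5.57×10^6 − 261400)/261400 = 20.308.
Solve 5.57×10^6/(1 + 20.308·e^(−0.19t)) = 3.342×10^6: 1 + 20.308·e^(−0.19t) = 1.6667, so e^(−0.19t) = 0.0328272.
−0.19·t = ln(0.0328272) = -3.4165, so t = 3.4165/0.19 = 17.982.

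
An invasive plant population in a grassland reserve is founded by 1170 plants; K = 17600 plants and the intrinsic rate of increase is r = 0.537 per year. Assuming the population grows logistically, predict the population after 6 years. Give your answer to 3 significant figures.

11300 plants

A = (K − N₀)/N₀ = (17600 − 1170)/1170 = 14.043.
N(t) = K/(1 + A·e^(−rt)) = 17600/(1 + 14.043×e^(−0.537×6)).
e^(−3.222) = 0.039875; denominator = 1 + 14.043×0.039875 = 1.56.
N = 17600/1.56 = 11282.4.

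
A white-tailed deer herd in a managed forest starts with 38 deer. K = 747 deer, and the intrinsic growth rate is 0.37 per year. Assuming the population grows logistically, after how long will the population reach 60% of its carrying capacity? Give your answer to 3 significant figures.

9.00 years

A = (K − N₀)/N₀ = (747 − 38)/38 = 18.658.
Solve 747/(1 + 18.658·e^(−0.37t)) = 448.2: 1 + 18.658·e^(−0.37t) = 1.6667, so e^(−0.37t) = 0.0357311.
−0.37·t = ln(0.0357311) = -3.3317, so t = 3.3317/0.37 = 9.0047.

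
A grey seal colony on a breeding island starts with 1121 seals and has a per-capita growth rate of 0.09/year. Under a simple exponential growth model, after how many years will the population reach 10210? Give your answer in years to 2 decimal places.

Set N₀·e^(rt) = 10210: e^(0.09·t) = 10210/1121 = 9.1079.
0.09·t = ln(9.1079) = 2.2091, so t = 2.2091/0.09 = 24.546.

24.55 years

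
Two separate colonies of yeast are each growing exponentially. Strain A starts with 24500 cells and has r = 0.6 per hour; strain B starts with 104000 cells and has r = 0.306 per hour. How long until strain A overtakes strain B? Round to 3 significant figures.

4.92 hours

Set 24500·e^(0.6t) = 104000·e^(0.306t).
e^((0.6 − 0.306)t) = 104000/24500 → e^(0.294·t) = 4.2449.
0.294·t = ln(4.2449) = 1.4457, so t = 1.4457/0.294 = 4.9174.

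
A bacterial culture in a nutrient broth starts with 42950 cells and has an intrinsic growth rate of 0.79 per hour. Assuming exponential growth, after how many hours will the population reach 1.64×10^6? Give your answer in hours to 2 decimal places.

Set N₀·e^(rt) = 1.64×10^6: e^(0.79·t) = 1.64×10^6/42950 = 38.184.
0.79·t = ln(38.184) = 3.6424, so t = 3.6424/0.79 = 4.6107.

4.61 hours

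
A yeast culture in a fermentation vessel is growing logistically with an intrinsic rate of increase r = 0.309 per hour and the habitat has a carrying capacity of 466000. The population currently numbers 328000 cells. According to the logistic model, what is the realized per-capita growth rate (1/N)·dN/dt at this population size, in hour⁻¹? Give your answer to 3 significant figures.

(1/N)·dN/dt = r(1 − N/K) = 0.309 × (1 − 328000/466000).
= 0.309 × 0.29614 = 0.091506.

0.0915 per hour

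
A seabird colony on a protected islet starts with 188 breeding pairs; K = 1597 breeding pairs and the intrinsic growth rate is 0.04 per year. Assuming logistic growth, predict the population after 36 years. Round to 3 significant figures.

A = (K − N₀)/N₀ = (1597 − 188)/188 = 7.4947.
N(t) = K/(1 + A·e^(−rt)) = 1597/(1 + 7.4947×e^(−0.04×36)).
e^(−1.44) = 0.23693; denominator = 1 + 7.4947×0.23693 = 2.7757.
N = 1597/2.7757 = 575.351.

575 breeding pairs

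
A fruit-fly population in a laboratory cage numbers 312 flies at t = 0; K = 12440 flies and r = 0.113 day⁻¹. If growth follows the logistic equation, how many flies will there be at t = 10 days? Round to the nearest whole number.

918 flies

A = (K − N₀)/N₀ = (12440 − 312)/312 = 38.872.
N(t) = K/(1 + A·e^(−rt)) = 12440/(1 + 38.872×e^(−0.113×10)).
e^(−1.13) = 0.32303; denominator = 1 + 38.872×0.32303 = 13.557.
N = 12440/13.557 = 917.615.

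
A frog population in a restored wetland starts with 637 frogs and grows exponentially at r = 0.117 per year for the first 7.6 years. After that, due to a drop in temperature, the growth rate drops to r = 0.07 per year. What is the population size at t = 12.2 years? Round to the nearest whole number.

2139 frogs

Phase 1: N(7.6) = 637·e^(0.117×7.6) = 637·e^0.8892 = 1549.94.
Phase 2 runs for 12.2 − 7.6 = 4.6 years at r = 0.07.
N(12.2) = 1549.94·e^(0.07×4.6) = 1549.94·e^0.322 = 2138.73.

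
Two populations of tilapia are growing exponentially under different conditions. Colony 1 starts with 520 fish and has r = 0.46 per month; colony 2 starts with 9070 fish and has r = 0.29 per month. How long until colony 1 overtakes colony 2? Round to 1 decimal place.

16.8 months

Set 520·e^(0.46t) = 9070·e^(0.29t).
e^((0.46 − 0.29)t) = 9070/520 → e^(0.17·t) = 17.442.
0.17·t = ln(17.442) = 2.8589, so t = 2.8589/0.17 = 16.817.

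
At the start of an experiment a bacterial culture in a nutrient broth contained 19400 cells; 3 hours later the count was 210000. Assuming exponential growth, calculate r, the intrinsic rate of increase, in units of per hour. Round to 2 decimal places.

From N(t) = N₀·e^(rt): e^(r·3) = 210000/19400 = 10.825.
r·3 = ln(10.825) = 2.3818, so r = 2.3818/3 = 0.79394.

0.79 per hour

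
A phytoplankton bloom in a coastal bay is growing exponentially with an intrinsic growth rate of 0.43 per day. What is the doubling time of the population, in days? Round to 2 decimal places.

Doubling time t_d = ln(2)/r = 0.6931/0.43 = 1.612.

1.61 days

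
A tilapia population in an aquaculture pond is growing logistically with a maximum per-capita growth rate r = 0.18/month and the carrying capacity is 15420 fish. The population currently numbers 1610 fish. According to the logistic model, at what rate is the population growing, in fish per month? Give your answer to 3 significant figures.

dN/dt = rN(1 − N/K) = 0.18 × 1610 × (1 − 1610/15420).
1 − 1610/15420 = 0.89559; dN/dt = 0.18 × 1610 × 0.89559 = 259.54.

260 fish per month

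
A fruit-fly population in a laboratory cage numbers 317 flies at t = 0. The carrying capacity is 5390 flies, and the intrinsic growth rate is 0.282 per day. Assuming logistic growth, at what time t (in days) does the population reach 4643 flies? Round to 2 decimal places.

A = (K − N₀)/N₀ = (5390 − 317)/317 = 16.003.
Solve 5390/(1 + 16.003·e^(−0.282t)) = 4643: 1 + 16.003·e^(−0.282t) = 1.1609, so e^(−0.282t) = 0.0100535.
−0.282·t = ln(0.0100535) = -4.5998, so t = 4.5998/0.282 = 16.311.

16.31 days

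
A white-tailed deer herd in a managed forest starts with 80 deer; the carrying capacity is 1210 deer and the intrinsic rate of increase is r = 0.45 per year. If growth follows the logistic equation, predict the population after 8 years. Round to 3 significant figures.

A = (K − N₀)/N₀ = (1210 − 80)/80 = 14.125.
N(t) = K/(1 + A·e^(−rt)) = 1210/(1 + 14.125×e^(−0.45×8)).
e^(−3.6) = 0.027324; denominator = 1 + 14.125×0.027324 = 1.3859.
N = 1210/1.3859 = 873.049.

873 deer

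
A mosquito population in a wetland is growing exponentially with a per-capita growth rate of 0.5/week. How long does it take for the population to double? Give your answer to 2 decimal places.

Doubling time t_d = ln(2)/r = 0.6931/0.5 = 1.3863.

1.39 weeks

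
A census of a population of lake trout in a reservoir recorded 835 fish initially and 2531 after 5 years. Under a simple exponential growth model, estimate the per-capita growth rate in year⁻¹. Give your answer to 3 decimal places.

From N(t) = N₀·e^(rt): e^(r·5) = 2531/835 = 3.0311.
r·5 = ln(3.0311) = 1.1089, so r = 1.1089/5 = 0.22179.

0.222 per year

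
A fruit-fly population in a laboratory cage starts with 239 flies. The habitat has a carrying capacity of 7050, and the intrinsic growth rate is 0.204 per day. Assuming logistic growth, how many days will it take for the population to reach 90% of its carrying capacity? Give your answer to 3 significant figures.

27.2 days

A = (K − N₀)/N₀ = (7050 − 239)/239 = 28.498.
Solve 7050/(1 + 28.498·e^(−0.204t)) = 6345: 1 + 28.498·e^(−0.204t) = 1.1111, so e^(−0.204t) = 0.00389892.
−0.204·t = ln(0.00389892) = -5.5471, so t = 5.5471/0.204 = 27.191.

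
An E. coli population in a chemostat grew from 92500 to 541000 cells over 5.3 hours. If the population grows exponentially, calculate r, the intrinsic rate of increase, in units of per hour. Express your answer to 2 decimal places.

From N(t) = N₀·e^(rt): e^(r·5.3) = 541000/92500 = 5.8486.
r·5.3 = ln(5.8486) = 1.7662, so r = 1.7662/5.3 = 0.33325.

0.33 per hour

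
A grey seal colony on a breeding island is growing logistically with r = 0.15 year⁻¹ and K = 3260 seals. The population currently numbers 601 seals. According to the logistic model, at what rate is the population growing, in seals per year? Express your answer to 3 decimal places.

73.530 seals per year

dN/dt = rN(1 − N/K) = 0.15 × 601 × (1 − 601/3260).
1 − 601/3260 = 0.81564; dN/dt = 0.15 × 601 × 0.81564 = 73.53.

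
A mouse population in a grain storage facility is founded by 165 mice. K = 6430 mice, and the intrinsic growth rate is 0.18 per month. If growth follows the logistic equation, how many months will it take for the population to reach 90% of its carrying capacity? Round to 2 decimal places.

A = (K − N₀)/N₀ = (6430 − 165)/165 = 37.97.
Solve 6430/(1 + 37.97·e^(−0.18t)) = 5787: 1 + 37.97·e^(−0.18t) = 1.1111, so e^(−0.18t) = 0.00292631.
−0.18·t = ln(0.00292631) = -5.834, so t = 5.834/0.18 = 32.411.

32.41 months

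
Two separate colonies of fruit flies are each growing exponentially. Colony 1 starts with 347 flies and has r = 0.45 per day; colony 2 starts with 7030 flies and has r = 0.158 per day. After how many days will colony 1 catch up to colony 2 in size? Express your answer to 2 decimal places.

Set 347·e^(0.45t) = 7030·e^(0.158t).
e^((0.45 − 0.158)t) = 7030/347 → e^(0.292·t) = 20.259.
0.292·t = ln(20.259) = 3.0086, so t = 3.0086/0.292 = 10.303.

10.30 days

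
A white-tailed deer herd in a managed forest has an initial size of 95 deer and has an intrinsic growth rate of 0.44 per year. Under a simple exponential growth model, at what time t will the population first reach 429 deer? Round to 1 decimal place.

3.4 years

Set N₀·e^(rt) = 429: e^(0.44·t) = 429/95 = 4.5158.
0.44·t = ln(4.5158) = 1.5076, so t = 1.5076/0.44 = 3.4263.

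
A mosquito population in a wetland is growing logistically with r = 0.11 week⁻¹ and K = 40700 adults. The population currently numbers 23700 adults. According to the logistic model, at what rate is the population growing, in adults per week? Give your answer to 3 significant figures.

1090 adults per week

dN/dt = rN(1 − N/K) = 0.11 × 23700 × (1 − 23700/40700).
1 − 23700/40700 = 0.41769; dN/dt = 0.11 × 23700 × 0.41769 = 1088.9.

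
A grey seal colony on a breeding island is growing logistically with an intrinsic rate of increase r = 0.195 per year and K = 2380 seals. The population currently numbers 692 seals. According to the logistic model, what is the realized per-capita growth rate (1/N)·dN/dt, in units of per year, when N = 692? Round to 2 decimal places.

(1/N)·dN/dt = r(1 − N/K) = 0.195 × (1 − 692/2380).
= 0.195 × 0.70924 = 0.1383.

0.14 per year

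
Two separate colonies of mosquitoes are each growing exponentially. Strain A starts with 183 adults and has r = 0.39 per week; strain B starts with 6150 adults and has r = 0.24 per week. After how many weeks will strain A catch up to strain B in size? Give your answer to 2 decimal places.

Set 183·e^(0.39t) = 6150·e^(0.24t).
e^((0.39 − 0.24)t) = 6150/183 → e^(0.15·t) = 33.607.
0.15·t = ln(33.607) = 3.5147, so t = 3.5147/0.15 = 23.431.

23.43 weeks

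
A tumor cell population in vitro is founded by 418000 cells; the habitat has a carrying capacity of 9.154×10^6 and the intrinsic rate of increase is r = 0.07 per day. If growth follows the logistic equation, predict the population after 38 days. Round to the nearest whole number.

3718290 cells

A = (K − N₀)/N₀ = (9.154×10^6 − 418000)/418000 = 20.9.
N(t) = K/(1 + A·e^(−rt)) = 9.154×10^6/(1 + 20.9×e^(−0.07×38)).
e^(−2.66) = 0.069948; denominator = 1 + 20.9×0.069948 = 2.4619.
N = 9.154×10^6/2.4619 = 3.71829×10^6.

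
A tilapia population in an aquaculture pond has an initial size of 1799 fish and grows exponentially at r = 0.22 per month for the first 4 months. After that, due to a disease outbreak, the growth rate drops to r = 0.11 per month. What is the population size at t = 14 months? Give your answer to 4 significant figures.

Phase 1: N(4) = 1799·e^(0.22×4) = 1799·e^0.88 = 4337.21.
Phase 2 runs for 14 − 4 = 10 months at r = 0.11.
N(14) = 4337.21·e^(0.11×10) = 4337.21·e^1.1 = 13029.7.

13030 fish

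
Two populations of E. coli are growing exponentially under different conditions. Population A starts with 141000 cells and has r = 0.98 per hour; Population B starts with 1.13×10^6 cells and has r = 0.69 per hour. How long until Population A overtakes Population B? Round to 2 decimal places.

7.18 hours

Set 141000·e^(0.98t) = 1.13×10^6·e^(0.69t).
e^((0.98 − 0.69)t) = 1.13×10^6/141000 → e^(0.29·t) = 8.0142.
0.29·t = ln(8.0142) = 2.0812, so t = 2.0812/0.29 = 7.1766.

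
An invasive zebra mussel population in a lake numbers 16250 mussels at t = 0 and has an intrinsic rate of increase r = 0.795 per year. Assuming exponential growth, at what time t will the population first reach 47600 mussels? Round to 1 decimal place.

Set N₀·e^(rt) = 47600: e^(0.795·t) = 47600/16250 = 2.9292.
0.795·t = ln(2.9292) = 1.0747, so t = 1.0747/0.795 = 1.3519.

1.4 years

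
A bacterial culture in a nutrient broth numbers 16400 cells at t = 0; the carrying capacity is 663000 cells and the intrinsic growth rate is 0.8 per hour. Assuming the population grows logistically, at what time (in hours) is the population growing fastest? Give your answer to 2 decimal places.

Logistic growth is fastest at N = K/2 = 331500.
A = (K − N₀)/N₀ = 39.427. Set K/(1 + A·e^(−rt)) = K/2 → A·e^(−rt) = 1.
e^(−0.8t) = 1/39.427 = 0.0253634, so t = ln(39.427)/0.8 = 3.6744/0.8 = 4.5931.

4.59 hours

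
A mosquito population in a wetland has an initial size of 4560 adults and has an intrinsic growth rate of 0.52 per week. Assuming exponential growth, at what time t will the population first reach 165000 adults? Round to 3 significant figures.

6.90 weeks

Set N₀·e^(rt) = 165000: e^(0.52·t) = 165000/4560 = 36.184.
0.52·t = ln(36.184) = 3.5886, so t = 3.5886/0.52 = 6.9012.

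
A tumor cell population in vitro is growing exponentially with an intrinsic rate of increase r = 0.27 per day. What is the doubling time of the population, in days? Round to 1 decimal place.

Doubling time t_d = ln(2)/r = 0.6931/0.27 = 2.5672.

2.6 days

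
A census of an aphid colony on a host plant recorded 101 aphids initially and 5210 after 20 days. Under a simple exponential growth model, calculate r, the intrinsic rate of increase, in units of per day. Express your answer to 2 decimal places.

0.20 per day

From N(t) = N₀·e^(rt): e^(r·20) = 5210/101 = 51.584.
r·20 = ln(51.584) = 3.9432, so r = 3.9432/20 = 0.19716.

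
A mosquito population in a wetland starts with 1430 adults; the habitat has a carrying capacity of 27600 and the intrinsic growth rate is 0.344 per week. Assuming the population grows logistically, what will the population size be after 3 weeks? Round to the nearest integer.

A = (K − N₀)/N₀ = (27600 − 1430)/1430 = 18.301.
N(t) = K/(1 + A·e^(−rt)) = 27600/(1 + 18.301×e^(−0.344×3)).
e^(−1.032) = 0.35629; denominator = 1 + 18.301×0.35629 = 7.5204.
N = 27600/7.5204 = 3670.01.

3670 adults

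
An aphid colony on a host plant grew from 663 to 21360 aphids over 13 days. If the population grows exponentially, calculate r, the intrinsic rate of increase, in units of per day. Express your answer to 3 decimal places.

From N(t) = N₀·e^(rt): e^(r·13) = 21360/663 = 32.217.
r·13 = ln(32.217) = 3.4725, so r = 3.4725/13 = 0.26712.

0.267 per day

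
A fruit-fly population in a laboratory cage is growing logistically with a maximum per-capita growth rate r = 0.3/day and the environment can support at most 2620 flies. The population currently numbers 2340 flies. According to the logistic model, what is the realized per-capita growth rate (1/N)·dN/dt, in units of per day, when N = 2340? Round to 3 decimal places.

(1/N)·dN/dt = r(1 − N/K) = 0.3 × (1 − 2340/2620).
= 0.3 × 0.10687 = 0.032061.

0.032 per day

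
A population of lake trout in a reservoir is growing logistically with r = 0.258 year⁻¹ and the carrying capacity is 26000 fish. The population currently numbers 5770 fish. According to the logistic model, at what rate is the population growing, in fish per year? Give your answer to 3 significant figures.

1160 fish per year

dN/dt = rN(1 − N/K) = 0.258 × 5770 × (1 − 5770/26000).
1 − 5770/26000 = 0.77808; dN/dt = 0.258 × 5770 × 0.77808 = 1158.3.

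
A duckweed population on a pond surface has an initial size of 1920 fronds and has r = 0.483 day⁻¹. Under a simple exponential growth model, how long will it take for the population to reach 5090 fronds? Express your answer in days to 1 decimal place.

Set N₀·e^(rt) = 5090: e^(0.483·t) = 5090/1920 = 2.651.
0.483·t = ln(2.651) = 0.97495, so t = 0.97495/0.483 = 2.0185.

2.0 days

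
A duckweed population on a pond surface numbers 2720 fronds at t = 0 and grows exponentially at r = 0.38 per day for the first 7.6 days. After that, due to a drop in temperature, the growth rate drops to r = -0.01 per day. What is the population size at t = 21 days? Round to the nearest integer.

42718 fronds

Phase 1: N(7.6) = 2720·e^(0.38×7.6) = 2720·e^2.888 = 48844.
Phase 2 runs for 21 − 7.6 = 13.4 days at r = -0.01.
N(21) = 48844·e^(-0.01×13.4) = 48844·e^-0.134 = 42718.5.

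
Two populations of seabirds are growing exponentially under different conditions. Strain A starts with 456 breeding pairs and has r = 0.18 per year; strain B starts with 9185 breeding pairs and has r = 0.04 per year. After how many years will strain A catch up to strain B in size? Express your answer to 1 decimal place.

21.4 years

Set 456·e^(0.18t) = 9185·e^(0.04t).
e^((0.18 − 0.04)t) = 9185/456 → e^(0.14·t) = 20.143.
0.14·t = ln(20.143) = 3.0028, so t = 3.0028/0.14 = 21.449.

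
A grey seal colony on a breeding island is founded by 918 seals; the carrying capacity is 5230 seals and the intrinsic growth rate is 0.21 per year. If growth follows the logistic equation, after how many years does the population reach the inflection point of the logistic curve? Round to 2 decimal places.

7.37 years

Logistic growth is fastest at N = K/2 = 2615.
A = (K − N₀)/N₀ = 4.6972. Set K/(1 + A·e^(−rt)) = K/2 → A·e^(−rt) = 1.
e^(−0.21t) = 1/4.6972 = 0.212894, so t = ln(4.6972)/0.21 = 1.547/0.21 = 7.3665.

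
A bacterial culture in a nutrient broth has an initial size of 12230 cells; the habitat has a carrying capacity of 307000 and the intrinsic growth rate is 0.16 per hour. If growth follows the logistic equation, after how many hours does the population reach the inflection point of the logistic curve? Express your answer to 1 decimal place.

Logistic growth is fastest at N = K/2 = 153500.
A = (K − N₀)/N₀ = 24.102. Set K/(1 + A·e^(−rt)) = K/2 → A·e^(−rt) = 1.
e^(−0.16t) = 1/24.102 = 0.04149, so t = ln(24.102)/0.16 = 3.1823/0.16 = 19.889.

19.9 hours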